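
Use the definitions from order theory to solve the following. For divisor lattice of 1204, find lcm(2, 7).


In a divisor lattice, join = lcm (least common multiple).
Compute lcm iteratively: start with first element, then lcm(current, next).
Elements: [2, 7]
lcm(2,7) = 14
Final lcm = 14


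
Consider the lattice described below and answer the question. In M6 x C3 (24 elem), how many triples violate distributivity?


Distributive law: a ^ (b v c) = (a ^ b) v (a ^ c).
Check all 24^3 = 13824 ordered triples (a,b,c).
  e.g. a=(a1,0), b=(a2,0), c=(a3,0): lhs=(a1,0) != rhs=(0,0)
  e.g. a=(a1,0), b=(a2,0), c=(a3,1): lhs=(a1,0) != rhs=(0,0)
Total violating triples: 3240


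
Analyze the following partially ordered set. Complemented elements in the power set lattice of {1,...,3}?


An element a is complemented if some b has a meet b = bottom, a join b = top.
every subset A has complement S\A, so all elements are complemented.
Complemented elements: {}, {1}, {2}, {3}, {1,2}, {1,3}, ... (2 more)
Count: 8


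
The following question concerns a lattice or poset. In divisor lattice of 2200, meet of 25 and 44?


In a divisor lattice, meet = gcd (greatest common divisor).
By Euclidean algorithm or factoring: gcd(25,44) = 1


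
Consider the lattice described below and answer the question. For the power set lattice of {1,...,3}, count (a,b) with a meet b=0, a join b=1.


Complement pair (a,b): a meet b = bottom, a join b = top.
Here: A intersect B = {} and A union B = {1,...,3}.
Pairs found: ({},{1,2,3}), ({1},{2,3}), ({2},{1,3}), ({3},{1,2}), ... (4 more)
Total ordered pairs: 8


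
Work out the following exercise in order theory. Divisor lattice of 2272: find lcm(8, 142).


In a divisor lattice, join = lcm (least common multiple).
gcd(8,142) = 2
lcm(8,142) = 8*142/gcd = 1136/2 = 568


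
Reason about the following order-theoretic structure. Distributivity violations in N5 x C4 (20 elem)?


Distributive law: a ^ (b v c) = (a ^ b) v (a ^ c).
Check all 20^3 = 8000 ordered triples (a,b,c).
  e.g. a=(b,0), b=(a,0), c=(c,0): lhs=(b,0) != rhs=(a,0)
  e.g. a=(b,0), b=(a,0), c=(c,1): lhs=(b,0) != rhs=(a,0)
Total violating triples: 128


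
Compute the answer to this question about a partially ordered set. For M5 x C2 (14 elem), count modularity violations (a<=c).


Modular law: if a <= c then a v (b ^ c) = (a v b) ^ c.
Check all triples (a,b,c) with a <= c among 14 elements.
This lattice is modular (diamonds M_m and their chain-products are modular).
Total violating triples: 0


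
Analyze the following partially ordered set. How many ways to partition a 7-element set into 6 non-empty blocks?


S(n,k) = k*S(n-1,k) + S(n-1,k-1).
S(6,6) = 1, S(6,5) = 15
S(7,6) = 6*1 + 15 = 6 + 15
S(7,6) = 21


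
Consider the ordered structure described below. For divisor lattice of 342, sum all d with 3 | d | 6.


Interval [3,6] in divisors of 342: [3, 6]
Sum = 9


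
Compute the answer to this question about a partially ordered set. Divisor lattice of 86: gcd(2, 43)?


Meet=gcd.
gcd(2,43)=1


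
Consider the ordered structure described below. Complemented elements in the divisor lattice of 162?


An element a is complemented if some b has a meet b = bottom, a join b = top.
a is complemented iff gcd(a, n/a)=1, i.e. a is a unitary divisor of 162.
Complemented elements: 1, 2, 81, 162
Count: 4


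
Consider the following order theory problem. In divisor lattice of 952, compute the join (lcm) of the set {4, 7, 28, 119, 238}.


In a divisor lattice, join = lcm (least common multiple).
Compute lcm iteratively: start with first element, then lcm(current, next).
Elements: [4, 7, 28, 119, 238]
lcm(4,7) = 28
lcm(28,28) = 28
lcm(28,119) = 476
lcm(476,238) = 476
Final lcm = 476


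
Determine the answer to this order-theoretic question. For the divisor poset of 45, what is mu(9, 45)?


In a divisor lattice, mu(a,b) = mu(b/a) where mu is the classical Mobius function.
b/a = 45/9 = 5
Prime factorization of 5: primes [5]
5 is squarefree with 1 prime factor(s), so mu(5) = (-1)^1 = -1


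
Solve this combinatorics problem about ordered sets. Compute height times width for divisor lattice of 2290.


Height = length of longest chain minus 1; width = size of largest antichain.
A maximum chain: 1 | 229 | 1145 | 2290  (height 3).
A maximum antichain: {2, 5, 229}  (width 3).
Product = 3 * 3 = 9


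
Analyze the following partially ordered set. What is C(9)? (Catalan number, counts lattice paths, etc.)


C(n) = C(2n, n) / (n+1).
C(18, 9) = 48620
C(9) = 48620 / 10 = 4862


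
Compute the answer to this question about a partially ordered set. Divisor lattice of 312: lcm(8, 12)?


Join=lcm.
gcd(8,12)=4
lcm=24


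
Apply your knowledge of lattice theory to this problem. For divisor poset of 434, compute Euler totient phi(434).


phi(n) = n * prod_{p|n} (1 - 1/p).
Prime divisors of 434: [2, 7, 31]
phi(434) = 434 * (1 - 1/2) * (1 - 1/7) * (1 - 1/31)
phi(434) = 180


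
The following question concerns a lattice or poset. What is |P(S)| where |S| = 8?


Power set = 2^n.
2^8 = 256


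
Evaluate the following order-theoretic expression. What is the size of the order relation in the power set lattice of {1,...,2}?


The order relation is {(a,b) : a <= b}, reflexive so it includes (a,a).
Examples: ({},{}), ({},{1,2}), ({},{1}), ({},{2}), ({1,2},{1,2}), ...
Total ordered pairs: 9


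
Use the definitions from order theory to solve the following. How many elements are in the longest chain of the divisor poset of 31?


A chain is a totally ordered subset; we count the number of elements in a maximum chain.
Compute, for each element x, the size of the longest chain ending at x:
  1: 1
  31: 2
A maximum chain: 1 < 31
Number of elements in the longest chain: 2


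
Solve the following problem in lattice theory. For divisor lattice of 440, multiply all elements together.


Divisors of 440: [1, 2, 4, 5, 8, 10, 11, 20, 22, 40, 44, 55, 88, 110, 220, 440]
Product = n^(d(n)/2) = 440^(16/2)
Product = 1404822362521600000000


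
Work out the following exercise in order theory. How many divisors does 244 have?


Divisors of 244: [1, 2, 4, 61, 122, 244]
Count: 6


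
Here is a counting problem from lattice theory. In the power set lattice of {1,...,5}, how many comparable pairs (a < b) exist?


A comparable pair {a,b} has a < b or b < a in the order.
Count unordered pairs where one element is strictly below the other.
Examples: {{},{1}}, {{},{2}}, {{},{3}}, {{},{4}}, ...
Total comparable pairs: 211


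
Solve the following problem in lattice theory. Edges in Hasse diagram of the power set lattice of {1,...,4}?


A cover relation a -< b holds when a < b with no c strictly between.
Cover relations:
  {} -< {1}
  {} -< {2}
  {} -< {3}
  {} -< {4}
  {1} -< {1,2}
  {1} -< {1,3}
  {1} -< {1,4}
  {2} -< {1,2}
  ...24 more
Total: 32


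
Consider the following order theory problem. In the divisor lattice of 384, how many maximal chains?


A maximal chain goes from the minimum element to a maximal element via cover relations.
Counting all min-to-max paths in the cover graph.
Total maximal chains: 8


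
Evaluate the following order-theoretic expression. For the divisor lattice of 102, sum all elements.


sigma(n) = sum of divisors.
Divisors of 102: [1, 2, 3, 6, 17, 34, 51, 102]
Sum = 216


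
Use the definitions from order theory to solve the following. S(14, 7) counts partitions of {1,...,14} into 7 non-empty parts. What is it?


S(n,k) = k*S(n-1,k) + S(n-1,k-1).
S(13,7) = 5715424, S(13,6) = 9321312
S(14,7) = 7*5715424 + 9321312 = 40007968 + 9321312
S(14,7) = 49329280


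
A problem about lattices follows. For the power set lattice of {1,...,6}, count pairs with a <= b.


The order relation is {(a,b) : a <= b}, reflexive so it includes (a,a).
Examples: ({},{}), ({},{1,2}), ({},{1,2,3}), ({},{1,2,3,4}), ({},{1,2,3,4,5}), ...
Total ordered pairs: 729


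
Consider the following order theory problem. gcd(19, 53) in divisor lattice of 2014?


Meet=gcd.
gcd(19,53)=1


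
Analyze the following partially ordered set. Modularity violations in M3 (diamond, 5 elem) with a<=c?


Modular law: if a <= c then a v (b ^ c) = (a v b) ^ c.
Check all triples (a,b,c) with a <= c among 5 elements.
This lattice is modular (diamonds M_m and their chain-products are modular).
Total violating triples: 0


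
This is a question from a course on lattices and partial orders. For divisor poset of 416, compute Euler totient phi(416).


phi(n) = n * prod_{p|n} (1 - 1/p).
Prime divisors of 416: [2, 13]
phi(416) = 416 * (1 - 1/2) * (1 - 1/13)
phi(416) = 192


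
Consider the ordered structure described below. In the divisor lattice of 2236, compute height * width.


Height = length of longest chain minus 1; width = size of largest antichain.
A maximum chain: 1 | 43 | 559 | 1118 | 2236  (height 4).
A maximum antichain: {4, 26, 86, 559}  (width 4).
Product = 4 * 4 = 16


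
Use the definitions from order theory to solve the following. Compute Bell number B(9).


B(n) = number of set partitions of an n-element set.
B(n) satisfies the recurrence: B(n+1) = sum_k C(n,k)*B(k).
B(9) = 21147


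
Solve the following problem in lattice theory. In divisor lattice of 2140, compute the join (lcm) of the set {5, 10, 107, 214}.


In a divisor lattice, join = lcm (least common multiple).
Compute lcm iteratively: start with first element, then lcm(current, next).
Elements: [5, 10, 107, 214]
lcm(5,10) = 10
lcm(10,107) = 1070
lcm(1070,214) = 1070
Final lcm = 1070


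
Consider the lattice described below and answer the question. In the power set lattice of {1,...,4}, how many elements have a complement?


An element a is complemented if some b has a meet b = bottom, a join b = top.
every subset A has complement S\A, so all elements are complemented.
Complemented elements: {}, {1}, {2}, {3}, {4}, {1,2}, ... (10 more)
Count: 16


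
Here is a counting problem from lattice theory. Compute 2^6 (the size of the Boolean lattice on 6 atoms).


Power set = 2^n.
2^6 = 64


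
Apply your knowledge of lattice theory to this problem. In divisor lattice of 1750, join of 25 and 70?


In a divisor lattice, join = lcm (least common multiple).
gcd(25,70) = 5
lcm(25,70) = 25*70/gcd = 1750/5 = 350


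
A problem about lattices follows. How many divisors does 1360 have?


Divisors of 1360: [1, 2, 4, 5, 8, 10, 16, 17, 20, 34, 40, 68, 80, 85, 136, 170, 272, 340, 680, 1360]
Count: 20


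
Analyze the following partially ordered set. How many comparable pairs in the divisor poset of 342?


A comparable pair {a,b} has a < b or b < a in the order.
Count unordered pairs where one element is strictly below the other.
Examples: {1,2}, {1,3}, {1,6}, {1,9}, ...
Total comparable pairs: 42


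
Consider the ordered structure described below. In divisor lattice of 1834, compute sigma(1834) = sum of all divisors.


sigma(n) = sum of divisors.
Divisors of 1834: [1, 2, 7, 14, 131, 262, 917, 1834]
Sum = 3168


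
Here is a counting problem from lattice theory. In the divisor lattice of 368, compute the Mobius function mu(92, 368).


In a divisor lattice, mu(a,b) = mu(b/a) where mu is the classical Mobius function.
b/a = 368/92 = 4
Prime factorization of 4: primes [2]
4 is not squarefree, so mu(4) = 0


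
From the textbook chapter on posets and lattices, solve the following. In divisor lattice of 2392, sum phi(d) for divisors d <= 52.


Divisors of 2392 up to 52: [1, 2, 4, 8, 13, 23, 26, 46, 52]
phi values: [1, 1, 2, 4, 12, 22, 12, 22, 24]
Sum = 100


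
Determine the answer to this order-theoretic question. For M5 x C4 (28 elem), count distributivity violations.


Distributive law: a ^ (b v c) = (a ^ b) v (a ^ c).
Check all 28^3 = 21952 ordered triples (a,b,c).
  e.g. a=(a1,0), b=(a2,0), c=(a3,0): lhs=(a1,0) != rhs=(0,0)
  e.g. a=(a1,0), b=(a2,0), c=(a3,1): lhs=(a1,0) != rhs=(0,0)
Total violating triples: 3840


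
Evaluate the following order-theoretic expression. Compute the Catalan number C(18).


C(n) = C(2n, n) / (n+1).
C(36, 18) = 9075135300
C(18) = 9075135300 / 19 = 477638700


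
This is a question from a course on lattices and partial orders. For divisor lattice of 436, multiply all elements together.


Divisors of 436: [1, 2, 4, 109, 218, 436]
Product = n^(d(n)/2) = 436^(6/2)
Product = 82881856


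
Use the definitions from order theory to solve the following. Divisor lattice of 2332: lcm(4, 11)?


Join=lcm.
gcd(4,11)=1
lcm=44


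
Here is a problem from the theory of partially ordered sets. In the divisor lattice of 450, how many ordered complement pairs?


Complement pair (a,b): a meet b = bottom, a join b = top.
Here: gcd(a,b)=1 and lcm(a,b)=450, i.e. a*b=450 with a,b coprime.
Pairs found: (1,450), (2,225), (9,50), (18,25), ... (4 more)
Total ordered pairs: 8


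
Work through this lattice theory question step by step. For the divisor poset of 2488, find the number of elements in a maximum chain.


A chain is a totally ordered subset; we count the number of elements in a maximum chain.
Compute, for each element x, the size of the longest chain ending at x:
  1: 1
  2: 2
  311: 2
  4: 3
  8: 4
  622: 3
  ...
A maximum chain: 1 < 2 < 4 < 8 < 2488
Number of elements in the longest chain: 5


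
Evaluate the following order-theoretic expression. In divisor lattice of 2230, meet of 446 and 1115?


In a divisor lattice, meet = gcd (greatest common divisor).
By Euclidean algorithm or factoring: gcd(446,1115) = 223


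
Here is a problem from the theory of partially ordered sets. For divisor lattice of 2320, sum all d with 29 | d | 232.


Interval [29,232] in divisors of 2320: [29, 58, 116, 232]
Sum = 435


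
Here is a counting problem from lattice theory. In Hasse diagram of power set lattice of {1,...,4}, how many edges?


A cover relation a -< b holds when a < b with no c strictly between.
Cover relations:
  {} -< {1}
  {} -< {2}
  {} -< {3}
  {} -< {4}
  {1} -< {1,2}
  {1} -< {1,3}
  {1} -< {1,4}
  {2} -< {1,2}
  ...24 more
Total: 32


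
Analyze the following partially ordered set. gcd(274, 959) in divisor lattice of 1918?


Meet=gcd.
gcd(274,959)=137


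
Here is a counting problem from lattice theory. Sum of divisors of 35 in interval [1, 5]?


Interval [1,5] in divisors of 35: [1, 5]
Sum = 6


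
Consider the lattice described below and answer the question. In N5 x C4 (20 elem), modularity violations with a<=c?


Modular law: if a <= c then a v (b ^ c) = (a v b) ^ c.
Check all triples (a,b,c) with a <= c among 20 elements.
  e.g. a=(a,0), b=(c,0), c=(b,0): lhs=(a,0) != rhs=(b,0)
  e.g. a=(a,0), b=(c,1), c=(b,0): lhs=(a,0) != rhs=(b,0)
Total violating triples: 40


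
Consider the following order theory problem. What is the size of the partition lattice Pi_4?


B(n) = number of set partitions of an n-element set.
B(n) satisfies the recurrence: B(n+1) = sum_k C(n,k)*B(k).
B(4) = 15


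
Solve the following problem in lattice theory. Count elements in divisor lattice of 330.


Divisors of 330: [1, 2, 3, 5, 6, 10, 11, 15, 22, 30, 33, 55, 66, 110, 165, 330]
Count: 16


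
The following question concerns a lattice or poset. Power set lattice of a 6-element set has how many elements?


Power set = 2^n.
2^6 = 64


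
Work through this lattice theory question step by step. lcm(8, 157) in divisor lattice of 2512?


Join=lcm.
gcd(8,157)=1
lcm=1256


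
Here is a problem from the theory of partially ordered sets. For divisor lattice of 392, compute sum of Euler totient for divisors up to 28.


Divisors of 392 up to 28: [1, 2, 4, 7, 8, 14, 28]
phi values: [1, 1, 2, 6, 4, 6, 12]
Sum = 32


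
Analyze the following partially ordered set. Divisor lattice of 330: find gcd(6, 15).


In a divisor lattice, meet = gcd (greatest common divisor).
By Euclidean algorithm or factoring: gcd(6,15) = 3


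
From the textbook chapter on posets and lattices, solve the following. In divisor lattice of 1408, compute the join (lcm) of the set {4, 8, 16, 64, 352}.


In a divisor lattice, join = lcm (least common multiple).
Compute lcm iteratively: start with first element, then lcm(current, next).
Elements: [4, 8, 16, 64, 352]
lcm(4,8) = 8
lcm(8,16) = 16
lcm(16,64) = 64
lcm(64,352) = 704
Final lcm = 704


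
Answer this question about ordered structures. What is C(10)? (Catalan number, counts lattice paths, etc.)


C(n) = C(2n, n) / (n+1).
C(20, 10) = 184756
C(10) = 184756 / 11 = 16796


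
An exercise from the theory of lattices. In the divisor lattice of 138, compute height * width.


Height = length of longest chain minus 1; width = size of largest antichain.
A maximum chain: 1 | 23 | 69 | 138  (height 3).
A maximum antichain: {2, 3, 23}  (width 3).
Product = 3 * 3 = 9


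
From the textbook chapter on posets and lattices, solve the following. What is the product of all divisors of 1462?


Divisors of 1462: [1, 2, 17, 34, 43, 86, 731, 1462]
Product = n^(d(n)/2) = 1462^(8/2)
Product = 4568666853136


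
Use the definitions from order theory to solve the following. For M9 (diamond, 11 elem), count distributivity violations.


Distributive law: a ^ (b v c) = (a ^ b) v (a ^ c).
Check all 11^3 = 1331 ordered triples (a,b,c).
  e.g. a=a1, b=a2, c=a3: lhs=a1 != rhs=0
  e.g. a=a1, b=a2, c=a4: lhs=a1 != rhs=0
Total violating triples: 504


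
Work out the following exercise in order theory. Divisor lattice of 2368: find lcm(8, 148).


In a divisor lattice, join = lcm (least common multiple).
gcd(8,148) = 4
lcm(8,148) = 8*148/gcd = 1184/4 = 296


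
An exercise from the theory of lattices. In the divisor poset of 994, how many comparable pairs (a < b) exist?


A comparable pair {a,b} has a < b or b < a in the order.
Count unordered pairs where one element is strictly below the other.
Examples: {1,2}, {1,7}, {1,14}, {1,71}, ...
Total comparable pairs: 19


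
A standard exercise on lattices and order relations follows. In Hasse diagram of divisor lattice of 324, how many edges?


A cover relation a -< b holds when a < b with no c strictly between.
Cover relations:
  1 -< 2
  1 -< 3
  2 -< 4
  2 -< 6
  3 -< 6
  3 -< 9
  4 -< 12
  6 -< 12
  ...14 more
Total: 22


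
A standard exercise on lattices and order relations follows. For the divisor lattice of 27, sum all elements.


sigma(n) = sum of divisors.
Divisors of 27: [1, 3, 9, 27]
Sum = 40


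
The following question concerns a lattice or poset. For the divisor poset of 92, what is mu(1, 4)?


In a divisor lattice, mu(a,b) = mu(b/a) where mu is the classical Mobius function.
b/a = 4/1 = 4
Prime factorization of 4: primes [2]
4 is not squarefree, so mu(4) = 0


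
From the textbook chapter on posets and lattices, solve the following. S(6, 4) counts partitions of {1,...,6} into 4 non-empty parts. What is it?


S(n,k) = k*S(n-1,k) + S(n-1,k-1).
S(5,4) = 10, S(5,3) = 25
S(6,4) = 4*10 + 25 = 40 + 25
S(6,4) = 65


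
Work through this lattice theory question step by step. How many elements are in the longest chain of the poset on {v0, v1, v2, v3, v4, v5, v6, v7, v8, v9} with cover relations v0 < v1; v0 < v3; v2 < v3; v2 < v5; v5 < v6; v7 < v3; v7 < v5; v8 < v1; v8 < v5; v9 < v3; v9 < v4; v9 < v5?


A chain is a totally ordered subset; we count the number of elements in a maximum chain.
Compute, for each element x, the size of the longest chain ending at x:
  v0: 1
  v2: 1
  v7: 1
  v8: 1
  v9: 1
  v4: 2
  ...
A maximum chain: v2 < v5 < v6
Number of elements in the longest chain: 3


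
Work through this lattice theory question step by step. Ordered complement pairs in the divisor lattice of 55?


Complement pair (a,b): a meet b = bottom, a join b = top.
Here: gcd(a,b)=1 and lcm(a,b)=55, i.e. a*b=55 with a,b coprime.
Pairs found: (1,55), (5,11), (11,5), (55,1)
Total ordered pairs: 4


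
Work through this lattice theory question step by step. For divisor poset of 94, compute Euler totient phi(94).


phi(n) = n * prod_{p|n} (1 - 1/p).
Prime divisors of 94: [2, 47]
phi(94) = 94 * (1 - 1/2) * (1 - 1/47)
phi(94) = 46


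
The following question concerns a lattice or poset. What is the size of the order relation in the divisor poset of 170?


The order relation is {(a,b) : a <= b}, reflexive so it includes (a,a).
Examples: (1,1), (1,10), (1,17), (1,170), (1,2), ...
Total ordered pairs: 27


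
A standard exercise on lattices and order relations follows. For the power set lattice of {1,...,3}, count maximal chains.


A maximal chain goes from the minimum element to a maximal element via cover relations.
Counting all min-to-max paths in the cover graph.
Total maximal chains: 6


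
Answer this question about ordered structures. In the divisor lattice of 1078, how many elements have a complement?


An element a is complemented if some b has a meet b = bottom, a join b = top.
a is complemented iff gcd(a, n/a)=1, i.e. a is a unitary divisor of 1078.
Complemented elements: 1, 2, 11, 22, 49, 98, ... (2 more)
Count: 8


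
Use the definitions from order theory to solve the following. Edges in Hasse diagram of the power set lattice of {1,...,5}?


A cover relation a -< b holds when a < b with no c strictly between.
Cover relations:
  {} -< {1}
  {} -< {2}
  {} -< {3}
  {} -< {4}
  {} -< {5}
  {1} -< {1,2}
  {1} -< {1,3}
  {1} -< {1,4}
  ...72 more
Total: 80


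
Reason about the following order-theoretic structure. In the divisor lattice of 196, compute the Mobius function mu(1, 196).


In a divisor lattice, mu(a,b) = mu(b/a) where mu is the classical Mobius function.
b/a = 196/1 = 196
Prime factorization of 196: primes [2, 7]
196 is not squarefree, so mu(196) = 0


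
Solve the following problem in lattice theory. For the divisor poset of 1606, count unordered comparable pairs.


A comparable pair {a,b} has a < b or b < a in the order.
Count unordered pairs where one element is strictly below the other.
Examples: {1,2}, {1,11}, {1,22}, {1,73}, ...
Total comparable pairs: 19


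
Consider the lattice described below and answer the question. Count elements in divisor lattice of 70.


Divisors of 70: [1, 2, 5, 7, 10, 14, 35, 70]
Count: 8


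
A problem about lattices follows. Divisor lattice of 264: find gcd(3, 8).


In a divisor lattice, meet = gcd (greatest common divisor).
By Euclidean algorithm or factoring: gcd(3,8) = 1


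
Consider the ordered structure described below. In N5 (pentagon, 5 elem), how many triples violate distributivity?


Distributive law: a ^ (b v c) = (a ^ b) v (a ^ c).
Check all 5^3 = 125 ordered triples (a,b,c).
  e.g. a=b, b=a, c=c: lhs=b != rhs=a
  e.g. a=b, b=c, c=a: lhs=b != rhs=a
Total violating triples: 2


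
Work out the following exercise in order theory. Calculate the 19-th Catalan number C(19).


C(n) = C(2n, n) / (n+1).
C(38, 19) = 35345263800
C(19) = 35345263800 / 20 = 1767263190


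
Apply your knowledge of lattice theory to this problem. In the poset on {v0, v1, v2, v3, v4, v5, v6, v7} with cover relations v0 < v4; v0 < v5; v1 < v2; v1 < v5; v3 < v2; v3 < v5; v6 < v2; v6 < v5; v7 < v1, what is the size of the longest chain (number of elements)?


A chain is a totally ordered subset; we count the number of elements in a maximum chain.
Compute, for each element x, the size of the longest chain ending at x:
  v0: 1
  v3: 1
  v6: 1
  v7: 1
  v1: 2
  v4: 2
  ...
A maximum chain: v7 < v1 < v2
Number of elements in the longest chain: 3


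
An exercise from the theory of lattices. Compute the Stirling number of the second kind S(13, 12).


S(n,k) = k*S(n-1,k) + S(n-1,k-1).
S(12,12) = 1, S(12,11) = 66
S(13,12) = 12*1 + 66 = 12 + 66
S(13,12) = 78


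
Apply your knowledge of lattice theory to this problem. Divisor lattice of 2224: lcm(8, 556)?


Join=lcm.
gcd(8,556)=4
lcm=1112


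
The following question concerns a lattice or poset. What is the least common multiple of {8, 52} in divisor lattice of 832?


In a divisor lattice, join = lcm (least common multiple).
Compute lcm iteratively: start with first element, then lcm(current, next).
Elements: [8, 52]
lcm(8,52) = 104
Final lcm = 104


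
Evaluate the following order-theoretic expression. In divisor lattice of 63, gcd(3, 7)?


Meet=gcd.
gcd(3,7)=1


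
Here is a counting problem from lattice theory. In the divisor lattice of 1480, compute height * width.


Height = length of longest chain minus 1; width = size of largest antichain.
A maximum chain: 1 | 37 | 185 | 370 | 740 | 1480  (height 5).
A maximum antichain: {4, 10, 74, 185}  (width 4).
Product = 5 * 4 = 20


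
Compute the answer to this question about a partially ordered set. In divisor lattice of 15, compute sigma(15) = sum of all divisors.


sigma(n) = sum of divisors.
Divisors of 15: [1, 3, 5, 15]
Sum = 24


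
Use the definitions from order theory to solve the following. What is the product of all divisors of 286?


Divisors of 286: [1, 2, 11, 13, 22, 26, 143, 286]
Product = n^(d(n)/2) = 286^(8/2)
Product = 6690585616


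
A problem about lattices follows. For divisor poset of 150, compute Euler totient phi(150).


phi(n) = n * prod_{p|n} (1 - 1/p).
Prime divisors of 150: [2, 3, 5]
phi(150) = 150 * (1 - 1/2) * (1 - 1/3) * (1 - 1/5)
phi(150) = 40


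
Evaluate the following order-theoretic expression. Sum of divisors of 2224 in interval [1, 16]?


Interval [1,16] in divisors of 2224: [1, 2, 4, 8, 16]
Sum = 31


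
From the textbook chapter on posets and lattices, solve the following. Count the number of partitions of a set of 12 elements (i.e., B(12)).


B(n) = number of set partitions of an n-element set.
B(n) satisfies the recurrence: B(n+1) = sum_k C(n,k)*B(k).
B(12) = 4213597


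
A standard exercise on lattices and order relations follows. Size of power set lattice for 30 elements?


Power set = 2^n.
2^30 = 1073741824


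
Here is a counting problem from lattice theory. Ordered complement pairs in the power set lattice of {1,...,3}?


Complement pair (a,b): a meet b = bottom, a join b = top.
Here: A intersect B = {} and A union B = {1,...,3}.
Pairs found: ({},{1,2,3}), ({1},{2,3}), ({2},{1,3}), ({3},{1,2}), ... (4 more)
Total ordered pairs: 8


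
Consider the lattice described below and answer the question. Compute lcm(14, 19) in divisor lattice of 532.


In a divisor lattice, join = lcm (least common multiple).
gcd(14,19) = 1
lcm(14,19) = 14*19/gcd = 266/1 = 266


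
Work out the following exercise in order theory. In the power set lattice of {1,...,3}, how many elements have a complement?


An element a is complemented if some b has a meet b = bottom, a join b = top.
every subset A has complement S\A, so all elements are complemented.
Complemented elements: {}, {1}, {2}, {3}, {1,2}, {1,3}, ... (2 more)
Count: 8


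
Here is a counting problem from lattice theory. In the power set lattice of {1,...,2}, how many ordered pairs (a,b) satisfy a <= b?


The order relation is {(a,b) : a <= b}, reflexive so it includes (a,a).
Examples: ({},{}), ({},{1,2}), ({},{1}), ({},{2}), ({1,2},{1,2}), ...
Total ordered pairs: 9


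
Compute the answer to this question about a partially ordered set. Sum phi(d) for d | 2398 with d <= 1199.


Divisors of 2398 up to 1199: [1, 2, 11, 22, 109, 218, 1199]
phi values: [1, 1, 10, 10, 108, 108, 1080]
Sum = 1318


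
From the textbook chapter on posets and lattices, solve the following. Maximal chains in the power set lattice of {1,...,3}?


A maximal chain goes from the minimum element to a maximal element via cover relations.
Counting all min-to-max paths in the cover graph.
Total maximal chains: 6


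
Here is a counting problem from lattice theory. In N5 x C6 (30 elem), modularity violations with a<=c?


Modular law: if a <= c then a v (b ^ c) = (a v b) ^ c.
Check all triples (a,b,c) with a <= c among 30 elements.
  e.g. a=(a,0), b=(c,0), c=(b,0): lhs=(a,0) != rhs=(b,0)
  e.g. a=(a,0), b=(c,1), c=(b,0): lhs=(a,0) != rhs=(b,0)
Total violating triples: 126


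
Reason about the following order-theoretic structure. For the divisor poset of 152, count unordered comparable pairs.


A comparable pair {a,b} has a < b or b < a in the order.
Count unordered pairs where one element is strictly below the other.
Examples: {1,2}, {1,4}, {1,8}, {1,19}, ...
Total comparable pairs: 22


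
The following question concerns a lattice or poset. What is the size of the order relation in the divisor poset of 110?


The order relation is {(a,b) : a <= b}, reflexive so it includes (a,a).
Examples: (1,1), (1,10), (1,11), (1,110), (1,2), ...
Total ordered pairs: 27


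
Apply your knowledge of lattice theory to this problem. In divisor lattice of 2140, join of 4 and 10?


In a divisor lattice, join = lcm (least common multiple).
gcd(4,10) = 2
lcm(4,10) = 4*10/gcd = 40/2 = 20


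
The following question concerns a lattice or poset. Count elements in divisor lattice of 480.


Divisors of 480: [1, 2, 3, 4, 5, 6, 8, 10, 12, 15, 16, 20, 24, 30, 32, 40, 48, 60, 80, 96, 120, 160, 240, 480]
Count: 24


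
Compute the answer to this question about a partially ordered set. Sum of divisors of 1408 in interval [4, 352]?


Interval [4,352] in divisors of 1408: [4, 8, 16, 32, 44, 88, 176, 352]
Sum = 720


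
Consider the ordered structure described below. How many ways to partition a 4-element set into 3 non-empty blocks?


S(n,k) = k*S(n-1,k) + S(n-1,k-1).
S(3,3) = 1, S(3,2) = 3
S(4,3) = 3*1 + 3 = 3 + 3
S(4,3) = 6


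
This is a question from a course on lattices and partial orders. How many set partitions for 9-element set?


B(n) = number of set partitions of an n-element set.
B(n) satisfies the recurrence: B(n+1) = sum_k C(n,k)*B(k).
B(9) = 21147


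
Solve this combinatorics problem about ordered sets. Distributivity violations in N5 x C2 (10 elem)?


Distributive law: a ^ (b v c) = (a ^ b) v (a ^ c).
Check all 10^3 = 1000 ordered triples (a,b,c).
  e.g. a=(b,0), b=(a,0), c=(c,0): lhs=(b,0) != rhs=(a,0)
  e.g. a=(b,0), b=(a,0), c=(c,1): lhs=(b,0) != rhs=(a,0)
Total violating triples: 16


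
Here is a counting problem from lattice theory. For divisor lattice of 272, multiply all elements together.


Divisors of 272: [1, 2, 4, 8, 16, 17, 34, 68, 136, 272]
Product = n^(d(n)/2) = 272^(10/2)
Product = 1488827973632


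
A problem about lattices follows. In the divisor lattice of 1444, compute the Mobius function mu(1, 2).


In a divisor lattice, mu(a,b) = mu(b/a) where mu is the classical Mobius function.
b/a = 2/1 = 2
Prime factorization of 2: primes [2]
2 is squarefree with 1 prime factor(s), so mu(2) = (-1)^1 = -1


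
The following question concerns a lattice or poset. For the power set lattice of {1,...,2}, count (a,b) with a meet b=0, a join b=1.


Complement pair (a,b): a meet b = bottom, a join b = top.
Here: A intersect B = {} and A union B = {1,...,2}.
Pairs found: ({},{1,2}), ({1},{2}), ({2},{1}), ({1,2},{})
Total ordered pairs: 4


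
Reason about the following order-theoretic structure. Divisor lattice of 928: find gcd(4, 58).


In a divisor lattice, meet = gcd (greatest common divisor).
By Euclidean algorithm or factoring: gcd(4,58) = 2


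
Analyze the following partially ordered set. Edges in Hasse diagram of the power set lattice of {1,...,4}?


A cover relation a -< b holds when a < b with no c strictly between.
Cover relations:
  {} -< {1}
  {} -< {2}
  {} -< {3}
  {} -< {4}
  {1} -< {1,2}
  {1} -< {1,3}
  {1} -< {1,4}
  {2} -< {1,2}
  ...24 more
Total: 32


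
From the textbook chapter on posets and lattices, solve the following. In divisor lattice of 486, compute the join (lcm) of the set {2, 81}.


In a divisor lattice, join = lcm (least common multiple).
Compute lcm iteratively: start with first element, then lcm(current, next).
Elements: [2, 81]
lcm(2,81) = 162
Final lcm = 162


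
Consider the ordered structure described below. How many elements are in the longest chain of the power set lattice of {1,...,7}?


A chain is a totally ordered subset; we count the number of elements in a maximum chain.
Compute, for each element x, the size of the longest chain ending at x:
  {}: 1
  {1}: 2
  {2}: 2
  {3}: 2
  {4}: 2
  {5}: 2
  ...
A maximum chain: {} < {1} < {1,2} < {1,2,3} < {1,2,3,4} < {1,2,3,4,5} < {1,2,3,4,5,6} < {1,2,3,4,5,6,7}
Number of elements in the longest chain: 8


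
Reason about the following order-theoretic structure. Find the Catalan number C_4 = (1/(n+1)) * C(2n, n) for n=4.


C(n) = C(2n, n) / (n+1).
C(8, 4) = 70
C(4) = 70 / 5 = 14


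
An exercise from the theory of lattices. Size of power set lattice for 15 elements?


Power set = 2^n.
2^15 = 32768


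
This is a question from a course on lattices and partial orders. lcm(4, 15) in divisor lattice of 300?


Join=lcm.
gcd(4,15)=1
lcm=60


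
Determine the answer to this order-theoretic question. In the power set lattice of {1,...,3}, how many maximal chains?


A maximal chain goes from the minimum element to a maximal element via cover relations.
Counting all min-to-max paths in the cover graph.
Total maximal chains: 6


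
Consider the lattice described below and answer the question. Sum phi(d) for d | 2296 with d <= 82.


Divisors of 2296 up to 82: [1, 2, 4, 7, 8, 14, 28, 41, 56, 82]
phi values: [1, 1, 2, 6, 4, 6, 12, 40, 24, 40]
Sum = 136


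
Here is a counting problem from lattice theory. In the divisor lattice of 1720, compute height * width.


Height = length of longest chain minus 1; width = size of largest antichain.
A maximum chain: 1 | 43 | 215 | 430 | 860 | 1720  (height 5).
A maximum antichain: {4, 10, 86, 215}  (width 4).
Product = 5 * 4 = 20


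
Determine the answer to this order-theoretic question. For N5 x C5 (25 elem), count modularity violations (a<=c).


Modular law: if a <= c then a v (b ^ c) = (a v b) ^ c.
Check all triples (a,b,c) with a <= c among 25 elements.
  e.g. a=(a,0), b=(c,0), c=(b,0): lhs=(a,0) != rhs=(b,0)
  e.g. a=(a,0), b=(c,1), c=(b,0): lhs=(a,0) != rhs=(b,0)
Total violating triples: 75


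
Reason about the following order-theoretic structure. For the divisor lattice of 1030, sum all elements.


sigma(n) = sum of divisors.
Divisors of 1030: [1, 2, 5, 10, 103, 206, 515, 1030]
Sum = 1872


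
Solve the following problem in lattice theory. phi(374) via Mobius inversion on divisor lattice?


phi(n) = n * prod_{p|n} (1 - 1/p).
Prime divisors of 374: [2, 11, 17]
phi(374) = 374 * (1 - 1/2) * (1 - 1/11) * (1 - 1/17)
phi(374) = 160


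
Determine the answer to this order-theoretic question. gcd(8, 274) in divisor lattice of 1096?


Meet=gcd.
gcd(8,274)=2


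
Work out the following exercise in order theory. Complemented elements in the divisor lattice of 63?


An element a is complemented if some b has a meet b = bottom, a join b = top.
a is complemented iff gcd(a, n/a)=1, i.e. a is a unitary divisor of 63.
Complemented elements: 1, 7, 9, 63
Count: 4


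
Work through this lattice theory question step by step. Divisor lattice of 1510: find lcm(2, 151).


In a divisor lattice, join = lcm (least common multiple).
gcd(2,151) = 1
lcm(2,151) = 2*151/gcd = 302/1 = 302


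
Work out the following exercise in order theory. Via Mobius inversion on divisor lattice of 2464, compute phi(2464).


phi(n) = n * prod_{p|n} (1 - 1/p).
Prime divisors of 2464: [2, 7, 11]
phi(2464) = 2464 * (1 - 1/2) * (1 - 1/7) * (1 - 1/11)
phi(2464) = 960


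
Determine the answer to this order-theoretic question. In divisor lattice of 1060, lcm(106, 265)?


Join=lcm.
gcd(106,265)=53
lcm=530


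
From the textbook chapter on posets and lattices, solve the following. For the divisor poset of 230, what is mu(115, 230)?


In a divisor lattice, mu(a,b) = mu(b/a) where mu is the classical Mobius function.
b/a = 230/115 = 2
Prime factorization of 2: primes [2]
2 is squarefree with 1 prime factor(s), so mu(2) = (-1)^1 = -1


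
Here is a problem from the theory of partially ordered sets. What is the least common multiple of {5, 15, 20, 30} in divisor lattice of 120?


In a divisor lattice, join = lcm (least common multiple).
Compute lcm iteratively: start with first element, then lcm(current, next).
Elements: [5, 15, 20, 30]
lcm(5,15) = 15
lcm(15,20) = 60
lcm(60,30) = 60
Final lcm = 60


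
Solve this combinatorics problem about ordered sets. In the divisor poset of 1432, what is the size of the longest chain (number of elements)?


A chain is a totally ordered subset; we count the number of elements in a maximum chain.
Compute, for each element x, the size of the longest chain ending at x:
  1: 1
  2: 2
  179: 2
  4: 3
  8: 4
  358: 3
  ...
A maximum chain: 1 < 2 < 4 < 8 < 1432
Number of elements in the longest chain: 5


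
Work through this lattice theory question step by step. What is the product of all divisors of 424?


Divisors of 424: [1, 2, 4, 8, 53, 106, 212, 424]
Product = n^(d(n)/2) = 424^(8/2)
Product = 32319410176


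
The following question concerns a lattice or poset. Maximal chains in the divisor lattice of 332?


A maximal chain goes from the minimum element to a maximal element via cover relations.
Counting all min-to-max paths in the cover graph.
Total maximal chains: 3


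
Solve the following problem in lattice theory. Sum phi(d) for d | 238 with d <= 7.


Divisors of 238 up to 7: [1, 2, 7]
phi values: [1, 1, 6]
Sum = 8


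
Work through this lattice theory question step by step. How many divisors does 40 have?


Divisors of 40: [1, 2, 4, 5, 8, 10, 20, 40]
Count: 8


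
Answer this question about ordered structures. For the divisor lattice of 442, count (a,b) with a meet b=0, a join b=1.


Complement pair (a,b): a meet b = bottom, a join b = top.
Here: gcd(a,b)=1 and lcm(a,b)=442, i.e. a*b=442 with a,b coprime.
Pairs found: (1,442), (2,221), (13,34), (17,26), ... (4 more)
Total ordered pairs: 8


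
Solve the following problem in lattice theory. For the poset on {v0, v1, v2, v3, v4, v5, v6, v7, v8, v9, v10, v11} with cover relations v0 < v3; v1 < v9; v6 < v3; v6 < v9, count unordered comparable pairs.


A comparable pair {a,b} has a < b or b < a in the order.
Count unordered pairs where one element is strictly below the other.
Examples: {v0,v3}, {v1,v9}, {v3,v6}, {v6,v9}
Total comparable pairs: 4


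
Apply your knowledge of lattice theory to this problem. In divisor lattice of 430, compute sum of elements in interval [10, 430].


Interval [10,430] in divisors of 430: [10, 430]
Sum = 440


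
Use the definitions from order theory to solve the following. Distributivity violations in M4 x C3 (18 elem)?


Distributive law: a ^ (b v c) = (a ^ b) v (a ^ c).
Check all 18^3 = 5832 ordered triples (a,b,c).
  e.g. a=(a1,0), b=(a2,0), c=(a3,0): lhs=(a1,0) != rhs=(0,0)
  e.g. a=(a1,0), b=(a2,0), c=(a3,1): lhs=(a1,0) != rhs=(0,0)
Total violating triples: 648


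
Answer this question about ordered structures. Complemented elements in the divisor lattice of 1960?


An element a is complemented if some b has a meet b = bottom, a join b = top.
a is complemented iff gcd(a, n/a)=1, i.e. a is a unitary divisor of 1960.
Complemented elements: 1, 5, 8, 40, 49, 245, ... (2 more)
Count: 8


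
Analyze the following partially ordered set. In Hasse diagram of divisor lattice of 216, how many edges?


A cover relation a -< b holds when a < b with no c strictly between.
Cover relations:
  1 -< 2
  1 -< 3
  2 -< 4
  2 -< 6
  3 -< 6
  3 -< 9
  4 -< 8
  4 -< 12
  ...16 more
Total: 24


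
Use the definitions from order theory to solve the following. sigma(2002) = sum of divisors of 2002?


sigma(n) = sum of divisors.
Divisors of 2002: [1, 2, 7, 11, 13, 14, 22, 26, 77, 91, 143, 154, 182, 286, 1001, 2002]
Sum = 4032


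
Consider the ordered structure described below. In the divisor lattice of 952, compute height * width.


Height = length of longest chain minus 1; width = size of largest antichain.
A maximum chain: 1 | 17 | 119 | 238 | 476 | 952  (height 5).
A maximum antichain: {4, 14, 34, 119}  (width 4).
Product = 5 * 4 = 20
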